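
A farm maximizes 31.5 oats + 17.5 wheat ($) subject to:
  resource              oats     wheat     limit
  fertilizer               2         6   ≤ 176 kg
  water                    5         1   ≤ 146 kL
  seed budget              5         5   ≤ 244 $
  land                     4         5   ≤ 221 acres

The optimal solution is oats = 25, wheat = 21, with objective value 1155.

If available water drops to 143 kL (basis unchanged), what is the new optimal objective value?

1138.5

At the optimum: fertilizer uses 176 of 176 (binding); water uses 146 of 146 (binding); seed budget uses 230 of 244 (slack = 14); land uses 205 of 221 (slack = 16).
Slack constraints have shadow price 0 (complementary slackness).
From A_Bᵀ y = c: 2·y_fertilizer + 5·y_water = 31.5; 6·y_fertilizer + 1·y_water = 17.5.
→ y_fertilizer = 2 and y_water = 5.5.
Δz = y_water·Δb = 5.5 × (-3) = -16.5, so new z* = 1155 − 16.5 = 1138.5.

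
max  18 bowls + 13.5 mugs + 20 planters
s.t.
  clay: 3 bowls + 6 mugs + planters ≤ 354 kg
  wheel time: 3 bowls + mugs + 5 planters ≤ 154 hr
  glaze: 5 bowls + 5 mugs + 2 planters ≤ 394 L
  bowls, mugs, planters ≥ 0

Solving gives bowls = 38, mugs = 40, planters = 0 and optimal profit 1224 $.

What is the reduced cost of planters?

Binding: clay and wheel time. Non-binding: glaze (4 unused).
Since glaze is not tight, its dual is 0.
Dual feasibility on the basic columns requires 3·y_clay + 3·y_wheel time = 18, 6·y_clay + 1·y_wheel time = 13.5.
Solving: y_clay = 1.5, y_wheel time = 4.5.
Reduced cost of planters: c₃ − yᵀa₃ = 20 − (1.5·1 + 4.5·5) = 20 − 24 = -4.

-4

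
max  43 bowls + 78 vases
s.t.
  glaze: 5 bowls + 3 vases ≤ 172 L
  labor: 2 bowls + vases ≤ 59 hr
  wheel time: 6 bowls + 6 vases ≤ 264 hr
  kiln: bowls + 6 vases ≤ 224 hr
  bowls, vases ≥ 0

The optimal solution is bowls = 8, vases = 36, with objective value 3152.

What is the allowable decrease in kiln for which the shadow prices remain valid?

Binding constraints: wheel time, kiln. The basis is B = [[6,6],[1,6]] with det 30.
Per unit decrease in kiln, x* moves by d = (0.2, -0.2).
The basis stays optimal until labor becomes binding; allowable decrease = 35 hr.

35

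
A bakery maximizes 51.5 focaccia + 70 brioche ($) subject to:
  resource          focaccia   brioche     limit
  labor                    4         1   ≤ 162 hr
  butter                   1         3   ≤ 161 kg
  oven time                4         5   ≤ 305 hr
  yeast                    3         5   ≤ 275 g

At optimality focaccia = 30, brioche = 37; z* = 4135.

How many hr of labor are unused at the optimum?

labor used = 4·30 + 1·37 = 157; slack = 162 − 157 = 5.

5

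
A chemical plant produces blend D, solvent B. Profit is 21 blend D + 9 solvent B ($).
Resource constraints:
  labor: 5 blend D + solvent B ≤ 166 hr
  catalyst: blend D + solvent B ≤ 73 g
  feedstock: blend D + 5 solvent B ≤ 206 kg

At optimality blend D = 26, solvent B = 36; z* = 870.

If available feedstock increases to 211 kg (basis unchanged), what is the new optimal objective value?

875

Check each constraint at x*: labor 166/166 (tight); catalyst 62/73 (slack 11); feedstock 206/206 (tight).
By complementary slackness, y = 0 for the non-binding constraint.
Dual feasibility on the basic columns requires 5·y_labor + 1·y_feedstock = 21, 1·y_labor + 5·y_feedstock = 9.
This yields shadow prices y_labor = 4, y_feedstock = 1.
Δz = y_feedstock·Δb = 1 × (5) = 5, so new z* = 870 + 5 = 875.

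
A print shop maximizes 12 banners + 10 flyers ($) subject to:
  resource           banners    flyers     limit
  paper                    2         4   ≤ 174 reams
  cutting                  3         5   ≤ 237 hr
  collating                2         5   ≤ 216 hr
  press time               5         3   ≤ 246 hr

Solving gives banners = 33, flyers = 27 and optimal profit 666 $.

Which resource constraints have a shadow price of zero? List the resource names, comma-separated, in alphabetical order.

paper: 174/174 (binding)
cutting: 234/237 (slack 3)
collating: 201/216 (slack 15)
press time: 246/246 (binding)
By complementary slackness, a constraint with positive slack has shadow price 0 → collating, cutting.

collating, cutting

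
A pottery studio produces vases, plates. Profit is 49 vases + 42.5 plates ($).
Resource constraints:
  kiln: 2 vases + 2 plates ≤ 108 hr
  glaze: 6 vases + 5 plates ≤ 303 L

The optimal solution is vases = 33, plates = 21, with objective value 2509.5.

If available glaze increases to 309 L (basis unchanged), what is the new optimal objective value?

2548.5

Check each constraint at x*: kiln 108/108 (tight); glaze 303/303 (tight).
The binding rows give the dual system: 2·y_kiln + 6·y_glaze = 49 and 2·y_kiln + 5·y_glaze = 42.5.
→ y_kiln = 5 and y_glaze = 6.5.
Δz = y_glaze·Δb = 6.5 × (6) = 39, so new z* = 2509.5 + 39 = 2548.5.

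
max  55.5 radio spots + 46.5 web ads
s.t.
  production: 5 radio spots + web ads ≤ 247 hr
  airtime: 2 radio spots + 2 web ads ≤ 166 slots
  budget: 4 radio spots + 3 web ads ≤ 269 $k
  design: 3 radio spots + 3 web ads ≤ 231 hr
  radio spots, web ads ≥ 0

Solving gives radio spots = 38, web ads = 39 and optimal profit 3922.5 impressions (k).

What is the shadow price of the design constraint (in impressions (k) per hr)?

6.5

Check each constraint at x*: production 229/247 (slack 18); airtime 154/166 (slack 12); budget 269/269 (tight); design 231/231 (tight).
By complementary slackness, y = 0 for the non-binding constraints.
Dual feasibility on the basic columns requires 4·y_budget + 3·y_design = 55.5, 3·y_budget + 3·y_design = 46.5.
→ y_budget = 9 and y_design = 6.5.
Shadow price of design = 6.5.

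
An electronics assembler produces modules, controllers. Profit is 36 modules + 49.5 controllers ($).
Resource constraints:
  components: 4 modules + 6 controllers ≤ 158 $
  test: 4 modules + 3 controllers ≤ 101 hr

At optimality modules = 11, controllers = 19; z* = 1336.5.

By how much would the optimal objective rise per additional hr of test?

1.5

Both components and test are binding at x*.
From A_Bᵀ y = c: 4·y_components + 4·y_test = 36; 6·y_components + 3·y_test = 49.5.
Solving: y_components = 7.5, y_test = 1.5.
Shadow price of test = 1.5.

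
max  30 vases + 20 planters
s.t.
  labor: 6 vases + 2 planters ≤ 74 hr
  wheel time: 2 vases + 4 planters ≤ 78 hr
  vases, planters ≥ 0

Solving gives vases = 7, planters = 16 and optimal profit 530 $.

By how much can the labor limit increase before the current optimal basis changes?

Binding constraints: labor, wheel time. The basis is B = [[6,2],[2,4]] with det 20.
Per unit increase in labor, x* moves by d = (0.2, -0.1).
The basis stays optimal until planters reaches 0; allowable increase = 160 hr.

160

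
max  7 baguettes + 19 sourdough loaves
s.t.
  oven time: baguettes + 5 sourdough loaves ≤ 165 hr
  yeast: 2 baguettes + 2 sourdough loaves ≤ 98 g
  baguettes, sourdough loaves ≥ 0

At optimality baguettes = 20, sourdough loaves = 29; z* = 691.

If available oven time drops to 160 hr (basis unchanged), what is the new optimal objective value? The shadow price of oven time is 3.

Δb = -5, so new z* = 691 + (3)·(-5) = 691 − 15 = 676.

676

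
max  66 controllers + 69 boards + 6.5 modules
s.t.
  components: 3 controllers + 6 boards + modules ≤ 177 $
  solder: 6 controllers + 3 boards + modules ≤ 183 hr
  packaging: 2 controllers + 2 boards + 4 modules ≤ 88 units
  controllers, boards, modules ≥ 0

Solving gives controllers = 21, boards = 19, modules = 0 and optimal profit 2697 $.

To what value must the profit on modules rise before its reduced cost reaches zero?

Check each constraint at x*: components 177/177 (tight); solder 183/183 (tight); packaging 80/88 (slack 8).
Slack constraints have shadow price 0 (complementary slackness).
The binding rows give the dual system: 3·y_components + 6·y_solder = 66 and 6·y_components + 3·y_solder = 69.
→ y_components = 8 and y_solder = 7.
modules enters the basis when its profit ≥ yᵀa₃ = 8·1 + 7·1 = 15.

15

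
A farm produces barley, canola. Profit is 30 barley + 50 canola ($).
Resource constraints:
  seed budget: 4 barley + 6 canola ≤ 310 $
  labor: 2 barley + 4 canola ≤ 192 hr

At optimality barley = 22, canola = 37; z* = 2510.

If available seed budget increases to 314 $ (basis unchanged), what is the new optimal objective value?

2530

At the optimum: seed budget uses 310 of 310 (binding); labor uses 192 of 192 (binding).
Dual feasibility on the basic columns requires 4·y_seed budget + 2·y_labor = 30, 6·y_seed budget + 4·y_labor = 50.
This yields shadow prices y_seed budget = 5, y_labor = 5.
Δz = y_seed budget·Δb = 5 × (4) = 20, so new z* = 2510 + 20 = 2530.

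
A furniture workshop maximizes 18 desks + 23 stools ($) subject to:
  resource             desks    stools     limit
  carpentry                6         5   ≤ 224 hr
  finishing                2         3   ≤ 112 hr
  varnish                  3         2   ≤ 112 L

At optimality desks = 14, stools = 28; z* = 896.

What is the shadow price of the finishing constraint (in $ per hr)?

6

Check each constraint at x*: carpentry 224/224 (tight); finishing 112/112 (tight); varnish 98/112 (slack 14).
Since varnish is not tight, its dual is 0.
From A_Bᵀ y = c: 6·y_carpentry + 2·y_finishing = 18; 5·y_carpentry + 3·y_finishing = 23.
This yields shadow prices y_carpentry = 1, y_finishing = 6.
Shadow price of finishing = 6.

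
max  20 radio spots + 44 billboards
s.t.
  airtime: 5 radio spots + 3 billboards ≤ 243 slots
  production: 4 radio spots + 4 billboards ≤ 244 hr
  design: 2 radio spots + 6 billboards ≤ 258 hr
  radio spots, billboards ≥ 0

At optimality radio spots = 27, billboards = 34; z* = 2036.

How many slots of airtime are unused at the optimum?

airtime used = 5·27 + 3·34 = 237; slack = 243 − 237 = 6.

6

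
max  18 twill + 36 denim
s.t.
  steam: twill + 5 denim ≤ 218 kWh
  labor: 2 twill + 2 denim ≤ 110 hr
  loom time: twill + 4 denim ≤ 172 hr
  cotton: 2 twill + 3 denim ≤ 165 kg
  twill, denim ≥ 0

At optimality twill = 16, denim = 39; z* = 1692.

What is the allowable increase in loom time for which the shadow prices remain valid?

5.25

Binding constraints: labor, loom time. The basis is B = [[2,2],[1,4]] with det 6.
Per unit increase in loom time, x* moves by d = (-0.3333, 0.3333).
The basis stays optimal until steam becomes binding; allowable increase = 5.25 hr.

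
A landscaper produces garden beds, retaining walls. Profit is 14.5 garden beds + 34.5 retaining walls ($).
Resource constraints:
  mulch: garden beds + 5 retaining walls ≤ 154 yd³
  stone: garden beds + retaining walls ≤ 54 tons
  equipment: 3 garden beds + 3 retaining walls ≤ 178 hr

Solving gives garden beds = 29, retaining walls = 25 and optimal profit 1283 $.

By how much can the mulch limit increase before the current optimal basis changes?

116

Binding constraints: mulch, stone. The basis is B = [[1,5],[1,1]] with det -4.
Per unit increase in mulch, x* moves by d = (-0.25, 0.25).
The basis stays optimal until garden beds reaches 0; allowable increase = 116 yd³.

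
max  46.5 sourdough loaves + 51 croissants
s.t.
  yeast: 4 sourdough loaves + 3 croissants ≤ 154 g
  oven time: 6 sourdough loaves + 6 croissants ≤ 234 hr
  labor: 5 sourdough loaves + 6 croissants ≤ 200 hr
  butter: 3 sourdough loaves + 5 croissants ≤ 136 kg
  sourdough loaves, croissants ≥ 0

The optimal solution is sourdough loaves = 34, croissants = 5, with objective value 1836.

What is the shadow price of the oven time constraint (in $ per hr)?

At the optimum: yeast uses 151 of 154 (slack = 3); oven time uses 234 of 234 (binding); labor uses 200 of 200 (binding); butter uses 127 of 136 (slack = 9).
Since yeast, butter are not tight, their duals are 0.
From A_Bᵀ y = c: 6·y_oven time + 5·y_labor = 46.5; 6·y_oven time + 6·y_labor = 51.
→ y_oven time = 4 and y_labor = 4.5.
Shadow price of oven time = 4.

4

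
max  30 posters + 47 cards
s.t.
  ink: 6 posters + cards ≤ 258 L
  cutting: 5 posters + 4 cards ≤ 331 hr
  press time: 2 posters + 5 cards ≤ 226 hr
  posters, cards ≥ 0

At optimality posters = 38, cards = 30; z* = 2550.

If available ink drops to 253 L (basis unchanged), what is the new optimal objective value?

2540

At the optimum: ink uses 258 of 258 (binding); cutting uses 310 of 331 (slack = 21); press time uses 226 of 226 (binding).
Since cutting is not tight, its dual is 0.
Dual feasibility on the basic columns requires 6·y_ink + 2·y_press time = 30, 1·y_ink + 5·y_press time = 47.
This yields shadow prices y_ink = 2, y_press time = 9.
Δz = y_ink·Δb = 2 × (-5) = -10, so new z* = 2550 − 10 = 2540.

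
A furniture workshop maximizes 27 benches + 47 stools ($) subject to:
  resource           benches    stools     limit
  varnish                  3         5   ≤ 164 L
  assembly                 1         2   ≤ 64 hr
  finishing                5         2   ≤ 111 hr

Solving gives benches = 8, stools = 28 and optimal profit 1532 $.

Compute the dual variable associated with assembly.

At the optimum: varnish uses 164 of 164 (binding); assembly uses 64 of 64 (binding); finishing uses 96 of 111 (slack = 15).
By complementary slackness, y = 0 for the non-binding constraint.
From A_Bᵀ y = c: 3·y_varnish + 1·y_assembly = 27; 5·y_varnish + 2·y_assembly = 47.
→ y_varnish = 7 and y_assembly = 6.
Shadow price of assembly = 6.

6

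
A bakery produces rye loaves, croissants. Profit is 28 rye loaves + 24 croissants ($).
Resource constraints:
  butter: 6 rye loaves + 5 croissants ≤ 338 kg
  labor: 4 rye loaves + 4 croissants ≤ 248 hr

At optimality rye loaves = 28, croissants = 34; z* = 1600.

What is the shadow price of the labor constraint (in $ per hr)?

At the optimum: butter uses 338 of 338 (binding); labor uses 248 of 248 (binding).
The binding rows give the dual system: 6·y_butter + 4·y_labor = 28 and 5·y_butter + 4·y_labor = 24.
→ y_butter = 4 and y_labor = 1.
Shadow price of labor = 1.

1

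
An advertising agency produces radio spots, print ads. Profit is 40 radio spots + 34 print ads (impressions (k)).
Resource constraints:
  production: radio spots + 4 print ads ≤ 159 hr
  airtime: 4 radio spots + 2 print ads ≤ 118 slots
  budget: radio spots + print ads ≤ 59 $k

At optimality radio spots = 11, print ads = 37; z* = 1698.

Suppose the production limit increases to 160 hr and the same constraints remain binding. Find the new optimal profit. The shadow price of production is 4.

Δb = 1, so new z* = 1698 + (4)·(1) = 1698 + 4 = 1702.

1702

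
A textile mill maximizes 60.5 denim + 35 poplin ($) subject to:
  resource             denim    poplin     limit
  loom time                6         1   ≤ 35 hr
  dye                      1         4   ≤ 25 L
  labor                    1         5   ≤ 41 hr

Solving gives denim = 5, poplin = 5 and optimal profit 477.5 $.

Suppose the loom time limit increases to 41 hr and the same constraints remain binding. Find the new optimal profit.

531.5

Binding: loom time and dye. Non-binding: labor (11 unused).
Since labor is not tight, its dual is 0.
Dual feasibility on the basic columns requires 6·y_loom time + 1·y_dye = 60.5, 1·y_loom time + 4·y_dye = 35.
→ y_loom time = 9 and y_dye = 6.5.
Δz = y_loom time·Δb = 9 × (6) = 54, so new z* = 477.5 + 54 = 531.5.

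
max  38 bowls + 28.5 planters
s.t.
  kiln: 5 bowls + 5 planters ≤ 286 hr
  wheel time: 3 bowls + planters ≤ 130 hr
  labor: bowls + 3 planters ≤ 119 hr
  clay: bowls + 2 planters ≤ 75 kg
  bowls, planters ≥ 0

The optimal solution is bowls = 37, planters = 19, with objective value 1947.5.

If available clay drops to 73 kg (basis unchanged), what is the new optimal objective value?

Check each constraint at x*: kiln 280/286 (slack 6); wheel time 130/130 (tight); labor 94/119 (slack 25); clay 75/75 (tight).
Slack constraints have shadow price 0 (complementary slackness).
Dual feasibility on the basic columns requires 3·y_wheel time + 1·y_clay = 38, 1·y_wheel time + 2·y_clay = 28.5.
→ y_wheel time = 9.5 and y_clay = 9.5.
Δz = y_clay·Δb = 9.5 × (-2) = -19, so new z* = 1947.5 − 19 = 1928.5.

1928.5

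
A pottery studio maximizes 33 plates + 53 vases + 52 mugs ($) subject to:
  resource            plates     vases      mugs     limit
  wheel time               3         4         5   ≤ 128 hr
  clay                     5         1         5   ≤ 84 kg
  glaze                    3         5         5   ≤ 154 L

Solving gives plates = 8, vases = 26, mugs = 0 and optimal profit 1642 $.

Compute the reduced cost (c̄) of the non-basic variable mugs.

-3

Binding: wheel time and glaze. Non-binding: clay (18 unused).
Slack constraints have shadow price 0 (complementary slackness).
Dual feasibility on the basic columns requires 3·y_wheel time + 3·y_glaze = 33, 4·y_wheel time + 5·y_glaze = 53.
Solving: y_wheel time = 2, y_glaze = 9.
Reduced cost of mugs: c₃ − yᵀa₃ = 52 − (2·5 + 9·5) = 52 − 55 = -3.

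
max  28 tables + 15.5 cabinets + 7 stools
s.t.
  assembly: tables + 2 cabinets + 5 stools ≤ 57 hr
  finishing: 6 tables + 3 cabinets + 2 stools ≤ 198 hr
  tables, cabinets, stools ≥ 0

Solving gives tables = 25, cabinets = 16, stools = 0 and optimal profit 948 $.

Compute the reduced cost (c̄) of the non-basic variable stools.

-7

Check each constraint at x*: assembly 57/57 (tight); finishing 198/198 (tight).
From A_Bᵀ y = c: 1·y_assembly + 6·y_finishing = 28; 2·y_assembly + 3·y_finishing = 15.5.
→ y_assembly = 1 and y_finishing = 4.5.
Reduced cost of stools: c₃ − yᵀa₃ = 7 − (1·5 + 4.5·2) = 7 − 14 = -7.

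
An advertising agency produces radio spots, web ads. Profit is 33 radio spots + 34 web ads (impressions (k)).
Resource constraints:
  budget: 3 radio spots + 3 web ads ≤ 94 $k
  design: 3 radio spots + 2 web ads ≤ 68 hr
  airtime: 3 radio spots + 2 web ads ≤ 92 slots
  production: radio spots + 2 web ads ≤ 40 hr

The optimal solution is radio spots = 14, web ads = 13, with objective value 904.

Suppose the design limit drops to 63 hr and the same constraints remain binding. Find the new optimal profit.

At the optimum: budget uses 81 of 94 (slack = 13); design uses 68 of 68 (binding); airtime uses 68 of 92 (slack = 24); production uses 40 of 40 (binding).
Slack constraints have shadow price 0 (complementary slackness).
Dual feasibility on the basic columns requires 3·y_design + 1·y_production = 33, 2·y_design + 2·y_production = 34.
Solving: y_design = 8, y_production = 9.
Δz = y_design·Δb = 8 × (-5) = -40, so new z* = 904 − 40 = 864.

864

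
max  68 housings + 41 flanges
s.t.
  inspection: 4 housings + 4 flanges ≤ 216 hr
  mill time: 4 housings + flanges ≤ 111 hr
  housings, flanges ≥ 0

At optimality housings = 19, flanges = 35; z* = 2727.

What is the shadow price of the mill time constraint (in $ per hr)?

9

At the optimum: inspection uses 216 of 216 (binding); mill time uses 111 of 111 (binding).
From A_Bᵀ y = c: 4·y_inspection + 4·y_mill time = 68; 4·y_inspection + 1·y_mill time = 41.
→ y_inspection = 8 and y_mill time = 9.
Shadow price of mill time = 9.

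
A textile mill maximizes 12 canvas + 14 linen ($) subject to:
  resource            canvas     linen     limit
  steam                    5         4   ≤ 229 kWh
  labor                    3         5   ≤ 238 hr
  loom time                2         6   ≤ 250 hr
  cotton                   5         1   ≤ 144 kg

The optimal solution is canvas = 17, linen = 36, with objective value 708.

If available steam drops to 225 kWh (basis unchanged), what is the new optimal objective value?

At the optimum: steam uses 229 of 229 (binding); labor uses 231 of 238 (slack = 7); loom time uses 250 of 250 (binding); cotton uses 121 of 144 (slack = 23).
Slack constraints have shadow price 0 (complementary slackness).
Dual feasibility on the basic columns requires 5·y_steam + 2·y_loom time = 12, 4·y_steam + 6·y_loom time = 14.
Solving: y_steam = 2, y_loom time = 1.
Δz = y_steam·Δb = 2 × (-4) = -8, so new z* = 708 − 8 = 700.

700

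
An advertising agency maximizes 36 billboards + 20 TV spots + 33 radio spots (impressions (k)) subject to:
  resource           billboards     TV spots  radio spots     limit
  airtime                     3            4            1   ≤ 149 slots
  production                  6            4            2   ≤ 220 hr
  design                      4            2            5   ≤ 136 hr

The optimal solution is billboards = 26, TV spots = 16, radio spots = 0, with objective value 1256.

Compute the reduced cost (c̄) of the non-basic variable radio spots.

Binding: production and design. Non-binding: airtime (7 unused).
Slack constraints have shadow price 0 (complementary slackness).
From A_Bᵀ y = c: 6·y_production + 4·y_design = 36; 4·y_production + 2·y_design = 20.
This yields shadow prices y_production = 2, y_design = 6.
Reduced cost of radio spots: c₃ − yᵀa₃ = 33 − (2·2 + 6·5) = 33 − 34 = -1.

-1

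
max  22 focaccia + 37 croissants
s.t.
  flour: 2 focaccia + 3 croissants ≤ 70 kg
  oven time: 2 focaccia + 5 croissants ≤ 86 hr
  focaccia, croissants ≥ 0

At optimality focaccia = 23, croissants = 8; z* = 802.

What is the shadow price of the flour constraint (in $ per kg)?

At the optimum: flour uses 70 of 70 (binding); oven time uses 86 of 86 (binding).
Dual feasibility on the basic columns requires 2·y_flour + 2·y_oven time = 22, 3·y_flour + 5·y_oven time = 37.
Solving: y_flour = 9, y_oven time = 2.
Shadow price of flour = 9.

9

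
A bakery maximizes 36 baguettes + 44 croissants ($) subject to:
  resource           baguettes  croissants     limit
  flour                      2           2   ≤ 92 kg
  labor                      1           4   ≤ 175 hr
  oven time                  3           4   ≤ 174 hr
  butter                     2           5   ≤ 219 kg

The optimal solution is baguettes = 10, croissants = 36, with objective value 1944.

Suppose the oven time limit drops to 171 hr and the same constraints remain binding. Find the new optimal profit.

Check each constraint at x*: flour 92/92 (tight); labor 154/175 (slack 21); oven time 174/174 (tight); butter 200/219 (slack 19).
Slack constraints have shadow price 0 (complementary slackness).
Dual feasibility on the basic columns requires 2·y_flour + 3·y_oven time = 36, 2·y_flour + 4·y_oven time = 44.
Solving: y_flour = 6, y_oven time = 8.
Δz = y_oven time·Δb = 8 × (-3) = -24, so new z* = 1944 − 24 = 1920.

1920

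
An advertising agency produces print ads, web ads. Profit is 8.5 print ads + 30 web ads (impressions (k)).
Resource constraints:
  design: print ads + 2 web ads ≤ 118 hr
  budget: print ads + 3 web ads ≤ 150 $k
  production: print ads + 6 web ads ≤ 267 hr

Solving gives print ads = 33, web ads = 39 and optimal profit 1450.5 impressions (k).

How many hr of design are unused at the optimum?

7

design used = 1·33 + 2·39 = 111; slack = 118 − 111 = 7.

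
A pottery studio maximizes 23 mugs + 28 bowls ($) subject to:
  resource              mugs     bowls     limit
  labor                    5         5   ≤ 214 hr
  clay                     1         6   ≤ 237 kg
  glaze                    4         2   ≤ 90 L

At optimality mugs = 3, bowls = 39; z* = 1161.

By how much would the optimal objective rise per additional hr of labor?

0

Binding: clay and glaze. Non-binding: labor (4 unused).
Slack constraints have shadow price 0 (complementary slackness).
Dual feasibility on the basic columns requires 1·y_clay + 4·y_glaze = 23, 6·y_clay + 2·y_glaze = 28.
This yields shadow prices y_clay = 3, y_glaze = 5.
Shadow price of labor = 0.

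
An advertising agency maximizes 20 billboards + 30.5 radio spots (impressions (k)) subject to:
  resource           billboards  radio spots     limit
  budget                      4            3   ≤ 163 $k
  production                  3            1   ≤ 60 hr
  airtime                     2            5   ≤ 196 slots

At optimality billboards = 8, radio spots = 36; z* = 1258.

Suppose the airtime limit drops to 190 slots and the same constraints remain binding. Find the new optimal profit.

At the optimum: budget uses 140 of 163 (slack = 23); production uses 60 of 60 (binding); airtime uses 196 of 196 (binding).
By complementary slackness, y = 0 for the non-binding constraint.
Dual feasibility on the basic columns requires 3·y_production + 2·y_airtime = 20, 1·y_production + 5·y_airtime = 30.5.
This yields shadow prices y_production = 3, y_airtime = 5.5.
Δz = y_airtime·Δb = 5.5 × (-6) = -33, so new z* = 1258 − 33 = 1225.

1225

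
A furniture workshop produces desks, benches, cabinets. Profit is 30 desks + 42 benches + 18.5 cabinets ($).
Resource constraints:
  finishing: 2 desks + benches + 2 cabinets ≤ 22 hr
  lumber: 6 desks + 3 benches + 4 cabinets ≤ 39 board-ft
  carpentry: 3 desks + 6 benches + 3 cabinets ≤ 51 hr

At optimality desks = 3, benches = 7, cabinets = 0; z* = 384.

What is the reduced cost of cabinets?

Binding: lumber and carpentry. Non-binding: finishing (9 unused).
Since finishing is not tight, its dual is 0.
Dual feasibility on the basic columns requires 6·y_lumber + 3·y_carpentry = 30, 3·y_lumber + 6·y_carpentry = 42.
Solving: y_lumber = 2, y_carpentry = 6.
Reduced cost of cabinets: c₃ − yᵀa₃ = 18.5 − (2·4 + 6·3) = 18.5 − 26 = -7.5.

-7.5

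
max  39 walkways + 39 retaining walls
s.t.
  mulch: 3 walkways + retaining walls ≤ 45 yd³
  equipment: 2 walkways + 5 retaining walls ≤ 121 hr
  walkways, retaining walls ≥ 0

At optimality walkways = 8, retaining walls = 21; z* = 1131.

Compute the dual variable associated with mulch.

At the optimum: mulch uses 45 of 45 (binding); equipment uses 121 of 121 (binding).
The binding rows give the dual system: 3·y_mulch + 2·y_equipment = 39 and 1·y_mulch + 5·y_equipment = 39.
This yields shadow prices y_mulch = 9, y_equipment = 6.
Shadow price of mulch = 9.

9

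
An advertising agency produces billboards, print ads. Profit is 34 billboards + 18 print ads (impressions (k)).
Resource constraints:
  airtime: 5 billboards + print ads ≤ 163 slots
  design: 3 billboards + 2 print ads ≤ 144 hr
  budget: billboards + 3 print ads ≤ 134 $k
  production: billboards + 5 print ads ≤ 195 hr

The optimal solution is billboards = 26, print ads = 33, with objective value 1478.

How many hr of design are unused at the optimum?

design used = 3·26 + 2·33 = 144; slack = 144 − 144 = 0.

0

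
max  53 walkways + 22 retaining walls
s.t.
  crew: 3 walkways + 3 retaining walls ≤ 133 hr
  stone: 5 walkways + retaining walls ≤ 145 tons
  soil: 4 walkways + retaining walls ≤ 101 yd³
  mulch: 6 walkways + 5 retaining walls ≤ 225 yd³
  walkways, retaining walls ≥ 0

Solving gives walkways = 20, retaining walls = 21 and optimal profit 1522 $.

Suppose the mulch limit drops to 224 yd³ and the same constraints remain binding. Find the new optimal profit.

Check each constraint at x*: crew 123/133 (slack 10); stone 121/145 (slack 24); soil 101/101 (tight); mulch 225/225 (tight).
By complementary slackness, y = 0 for the non-binding constraints.
The binding rows give the dual system: 4·y_soil + 6·y_mulch = 53 and 1·y_soil + 5·y_mulch = 22.
Solving: y_soil = 9.5, y_mulch = 2.5.
Δz = y_mulch·Δb = 2.5 × (-1) = -2.5, so new z* = 1522 − 2.5 = 1519.5.

1519.5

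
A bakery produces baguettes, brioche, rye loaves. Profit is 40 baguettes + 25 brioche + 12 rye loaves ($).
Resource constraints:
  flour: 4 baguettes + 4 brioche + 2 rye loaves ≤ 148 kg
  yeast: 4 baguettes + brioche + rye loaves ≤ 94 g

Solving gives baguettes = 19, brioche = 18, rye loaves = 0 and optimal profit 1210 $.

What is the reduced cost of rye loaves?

Both flour and yeast are binding at x*.
From A_Bᵀ y = c: 4·y_flour + 4·y_yeast = 40; 4·y_flour + 1·y_yeast = 25.
→ y_flour = 5 and y_yeast = 5.
Reduced cost of rye loaves: c₃ − yᵀa₃ = 12 − (5·2 + 5·1) = 12 − 15 = -3.

-3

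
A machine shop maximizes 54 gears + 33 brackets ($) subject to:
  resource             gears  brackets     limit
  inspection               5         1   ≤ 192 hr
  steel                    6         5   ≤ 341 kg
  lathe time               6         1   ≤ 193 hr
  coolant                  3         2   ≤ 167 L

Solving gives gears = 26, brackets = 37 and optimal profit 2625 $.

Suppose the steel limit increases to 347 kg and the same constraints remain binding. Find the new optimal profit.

2661

Binding: steel and lathe time. Non-binding: inspection (25 unused), coolant (15 unused).
Since inspection, coolant are not tight, their duals are 0.
From A_Bᵀ y = c: 6·y_steel + 6·y_lathe time = 54; 5·y_steel + 1·y_lathe time = 33.
Solving: y_steel = 6, y_lathe time = 3.
Δz = y_steel·Δb = 6 × (6) = 36, so new z* = 2625 + 36 = 2661.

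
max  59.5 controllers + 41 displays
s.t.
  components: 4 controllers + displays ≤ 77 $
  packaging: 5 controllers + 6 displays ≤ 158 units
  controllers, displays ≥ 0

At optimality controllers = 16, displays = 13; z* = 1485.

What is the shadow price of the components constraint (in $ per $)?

8

At the optimum: components uses 77 of 77 (binding); packaging uses 158 of 158 (binding).
From A_Bᵀ y = c: 4·y_components + 5·y_packaging = 59.5; 1·y_components + 6·y_packaging = 41.
Solving: y_components = 8, y_packaging = 5.5.
Shadow price of components = 8.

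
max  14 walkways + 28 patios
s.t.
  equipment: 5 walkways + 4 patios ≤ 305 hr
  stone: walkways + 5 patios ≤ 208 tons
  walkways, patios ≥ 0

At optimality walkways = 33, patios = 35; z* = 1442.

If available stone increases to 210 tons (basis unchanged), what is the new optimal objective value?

Both equipment and stone are binding at x*.
Dual feasibility on the basic columns requires 5·y_equipment + 1·y_stone = 14, 4·y_equipment + 5·y_stone = 28.
Solving: y_equipment = 2, y_stone = 4.
Δz = y_stone·Δb = 4 × (2) = 8, so new z* = 1442 + 8 = 1450.

1450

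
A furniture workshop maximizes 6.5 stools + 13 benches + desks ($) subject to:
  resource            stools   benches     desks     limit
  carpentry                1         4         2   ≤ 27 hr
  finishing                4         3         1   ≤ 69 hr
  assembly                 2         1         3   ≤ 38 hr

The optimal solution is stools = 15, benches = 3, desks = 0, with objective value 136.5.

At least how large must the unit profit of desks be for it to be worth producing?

6

Binding: carpentry and finishing. Non-binding: assembly (5 unused).
Since assembly is not tight, its dual is 0.
The binding rows give the dual system: 1·y_carpentry + 4·y_finishing = 6.5 and 4·y_carpentry + 3·y_finishing = 13.
→ y_carpentry = 2.5 and y_finishing = 1.
desks enters the basis when its profit ≥ yᵀa₃ = 2.5·2 + 1·1 = 6.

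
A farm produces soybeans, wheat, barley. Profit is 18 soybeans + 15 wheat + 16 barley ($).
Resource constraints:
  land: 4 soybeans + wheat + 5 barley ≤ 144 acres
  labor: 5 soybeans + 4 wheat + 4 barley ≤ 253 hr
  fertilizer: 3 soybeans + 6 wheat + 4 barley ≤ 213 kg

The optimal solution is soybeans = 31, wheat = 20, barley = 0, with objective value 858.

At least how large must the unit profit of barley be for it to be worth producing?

At the optimum: land uses 144 of 144 (binding); labor uses 235 of 253 (slack = 18); fertilizer uses 213 of 213 (binding).
Since labor is not tight, its dual is 0.
The binding rows give the dual system: 4·y_land + 3·y_fertilizer = 18 and 1·y_land + 6·y_fertilizer = 15.
This yields shadow prices y_land = 3, y_fertilizer = 2.
barley enters the basis when its profit ≥ yᵀa₃ = 3·5 + 2·4 = 23.

23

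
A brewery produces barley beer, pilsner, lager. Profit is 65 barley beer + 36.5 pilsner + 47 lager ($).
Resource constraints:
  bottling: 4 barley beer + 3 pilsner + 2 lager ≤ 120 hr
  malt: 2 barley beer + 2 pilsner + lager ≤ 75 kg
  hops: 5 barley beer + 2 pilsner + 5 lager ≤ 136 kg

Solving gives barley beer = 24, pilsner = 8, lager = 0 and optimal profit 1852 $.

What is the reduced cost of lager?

At the optimum: bottling uses 120 of 120 (binding); malt uses 64 of 75 (slack = 11); hops uses 136 of 136 (binding).
Slack constraints have shadow price 0 (complementary slackness).
Dual feasibility on the basic columns requires 4·y_bottling + 5·y_hops = 65, 3·y_bottling + 2·y_hops = 36.5.
This yields shadow prices y_bottling = 7.5, y_hops = 7.
Reduced cost of lager: c₃ − yᵀa₃ = 47 − (7.5·2 + 7·5) = 47 − 50 = -3.

-3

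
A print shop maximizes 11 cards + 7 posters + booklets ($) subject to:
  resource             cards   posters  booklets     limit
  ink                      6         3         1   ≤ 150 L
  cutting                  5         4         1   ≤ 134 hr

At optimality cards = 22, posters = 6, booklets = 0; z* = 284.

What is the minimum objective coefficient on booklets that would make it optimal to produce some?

2

Check each constraint at x*: ink 150/150 (tight); cutting 134/134 (tight).
Dual feasibility on the basic columns requires 6·y_ink + 5·y_cutting = 11, 3·y_ink + 4·y_cutting = 7.
Solving: y_ink = 1, y_cutting = 1.
booklets enters the basis when its profit ≥ yᵀa₃ = 1·1 + 1·1 = 2.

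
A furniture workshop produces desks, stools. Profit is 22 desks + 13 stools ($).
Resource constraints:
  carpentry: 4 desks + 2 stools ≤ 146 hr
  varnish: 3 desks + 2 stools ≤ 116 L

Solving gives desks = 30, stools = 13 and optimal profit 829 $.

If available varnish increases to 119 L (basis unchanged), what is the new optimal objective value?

Check each constraint at x*: carpentry 146/146 (tight); varnish 116/116 (tight).
Dual feasibility on the basic columns requires 4·y_carpentry + 3·y_varnish = 22, 2·y_carpentry + 2·y_varnish = 13.
This yields shadow prices y_carpentry = 2.5, y_varnish = 4.
Δz = y_varnish·Δb = 4 × (3) = 12, so new z* = 829 + 12 = 841.

841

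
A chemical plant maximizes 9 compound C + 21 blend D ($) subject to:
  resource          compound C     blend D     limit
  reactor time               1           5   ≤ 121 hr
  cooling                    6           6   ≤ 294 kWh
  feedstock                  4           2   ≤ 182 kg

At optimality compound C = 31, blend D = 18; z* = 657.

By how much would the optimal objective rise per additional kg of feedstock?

0

Check each constraint at x*: reactor time 121/121 (tight); cooling 294/294 (tight); feedstock 160/182 (slack 22).
Since feedstock is not tight, its dual is 0.
From A_Bᵀ y = c: 1·y_reactor time + 6·y_cooling = 9; 5·y_reactor time + 6·y_cooling = 21.
→ y_reactor time = 3 and y_cooling = 1.
Shadow price of feedstock = 0.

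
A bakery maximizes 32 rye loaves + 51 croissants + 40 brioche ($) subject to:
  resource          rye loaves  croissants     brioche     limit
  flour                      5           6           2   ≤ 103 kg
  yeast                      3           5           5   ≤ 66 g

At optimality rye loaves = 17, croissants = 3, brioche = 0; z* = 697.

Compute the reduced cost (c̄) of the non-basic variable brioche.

At the optimum: flour uses 103 of 103 (binding); yeast uses 66 of 66 (binding).
From A_Bᵀ y = c: 5·y_flour + 3·y_yeast = 32; 6·y_flour + 5·y_yeast = 51.
This yields shadow prices y_flour = 1, y_yeast = 9.
Reduced cost of brioche: c₃ − yᵀa₃ = 40 − (1·2 + 9·5) = 40 − 47 = -7.

-7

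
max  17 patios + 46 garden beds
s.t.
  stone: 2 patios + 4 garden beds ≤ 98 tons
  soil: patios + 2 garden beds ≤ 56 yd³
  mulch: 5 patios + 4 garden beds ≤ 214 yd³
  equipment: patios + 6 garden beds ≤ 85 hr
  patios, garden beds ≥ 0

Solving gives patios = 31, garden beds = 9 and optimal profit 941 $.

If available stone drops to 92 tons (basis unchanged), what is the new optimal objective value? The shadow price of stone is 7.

899

Δb = -6, so new z* = 941 + (7)·(-6) = 941 − 42 = 899.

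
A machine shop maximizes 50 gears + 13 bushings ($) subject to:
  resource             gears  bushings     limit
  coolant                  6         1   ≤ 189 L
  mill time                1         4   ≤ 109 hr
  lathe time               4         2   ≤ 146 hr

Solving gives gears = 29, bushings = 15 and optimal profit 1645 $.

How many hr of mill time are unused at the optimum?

mill time used = 1·29 + 4·15 = 89; slack = 109 − 89 = 20.

20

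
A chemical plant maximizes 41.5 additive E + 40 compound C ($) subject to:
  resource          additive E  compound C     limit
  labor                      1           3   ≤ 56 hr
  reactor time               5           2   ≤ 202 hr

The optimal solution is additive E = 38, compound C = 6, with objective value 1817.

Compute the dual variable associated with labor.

Both labor and reactor time are binding at x*.
From A_Bᵀ y = c: 1·y_labor + 5·y_reactor time = 41.5; 3·y_labor + 2·y_reactor time = 40.
→ y_labor = 9 and y_reactor time = 6.5.
Shadow price of labor = 9.

9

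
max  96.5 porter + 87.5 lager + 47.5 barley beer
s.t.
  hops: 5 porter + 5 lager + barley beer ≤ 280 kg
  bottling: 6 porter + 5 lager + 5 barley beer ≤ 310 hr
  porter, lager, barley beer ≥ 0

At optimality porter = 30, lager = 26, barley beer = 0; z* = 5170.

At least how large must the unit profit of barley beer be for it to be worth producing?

At the optimum: hops uses 280 of 280 (binding); bottling uses 310 of 310 (binding).
The binding rows give the dual system: 5·y_hops + 6·y_bottling = 96.5 and 5·y_hops + 5·y_bottling = 87.5.
Solving: y_hops = 8.5, y_bottling = 9.
barley beer enters the basis when its profit ≥ yᵀa₃ = 8.5·1 + 9·5 = 53.5.

53.5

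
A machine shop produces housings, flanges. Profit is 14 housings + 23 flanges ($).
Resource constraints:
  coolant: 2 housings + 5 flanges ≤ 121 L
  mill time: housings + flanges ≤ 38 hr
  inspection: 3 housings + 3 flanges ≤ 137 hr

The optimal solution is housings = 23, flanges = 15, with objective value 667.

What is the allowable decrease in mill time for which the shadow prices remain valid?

Binding constraints: coolant, mill time. The basis is B = [[2,5],[1,1]] with det -3.
Per unit decrease in mill time, x* moves by d = (-1.6667, 0.6667).
The basis stays optimal until housings reaches 0; allowable decrease = 13.8 hr.

13.8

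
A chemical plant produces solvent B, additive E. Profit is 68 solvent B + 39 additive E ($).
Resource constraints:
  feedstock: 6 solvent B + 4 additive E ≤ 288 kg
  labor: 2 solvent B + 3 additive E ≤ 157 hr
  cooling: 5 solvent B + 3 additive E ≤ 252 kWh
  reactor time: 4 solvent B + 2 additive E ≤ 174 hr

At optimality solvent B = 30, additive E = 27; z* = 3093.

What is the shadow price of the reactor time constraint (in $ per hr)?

At the optimum: feedstock uses 288 of 288 (binding); labor uses 141 of 157 (slack = 16); cooling uses 231 of 252 (slack = 21); reactor time uses 174 of 174 (binding).
Slack constraints have shadow price 0 (complementary slackness).
The binding rows give the dual system: 6·y_feedstock + 4·y_reactor time = 68 and 4·y_feedstock + 2·y_reactor time = 39.
This yields shadow prices y_feedstock = 5, y_reactor time = 9.5.
Shadow price of reactor time = 9.5.

9.5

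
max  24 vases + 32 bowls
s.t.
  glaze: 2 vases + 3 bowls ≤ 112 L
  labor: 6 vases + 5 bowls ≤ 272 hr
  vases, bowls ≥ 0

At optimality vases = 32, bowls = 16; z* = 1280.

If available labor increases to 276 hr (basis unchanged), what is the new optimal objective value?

At the optimum: glaze uses 112 of 112 (binding); labor uses 272 of 272 (binding).
From A_Bᵀ y = c: 2·y_glaze + 6·y_labor = 24; 3·y_glaze + 5·y_labor = 32.
→ y_glaze = 9 and y_labor = 1.
Δz = y_labor·Δb = 1 × (4) = 4, so new z* = 1280 + 4 = 1284.

1284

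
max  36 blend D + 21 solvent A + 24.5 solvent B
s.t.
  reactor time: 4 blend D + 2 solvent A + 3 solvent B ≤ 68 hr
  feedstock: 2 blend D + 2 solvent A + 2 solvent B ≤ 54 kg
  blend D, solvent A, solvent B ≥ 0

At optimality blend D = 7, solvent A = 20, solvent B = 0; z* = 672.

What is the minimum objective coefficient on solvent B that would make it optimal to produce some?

28.5

Both reactor time and feedstock are binding at x*.
The binding rows give the dual system: 4·y_reactor time + 2·y_feedstock = 36 and 2·y_reactor time + 2·y_feedstock = 21.
→ y_reactor time = 7.5 and y_feedstock = 3.
solvent B enters the basis when its profit ≥ yᵀa₃ = 7.5·3 + 3·2 = 28.5.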